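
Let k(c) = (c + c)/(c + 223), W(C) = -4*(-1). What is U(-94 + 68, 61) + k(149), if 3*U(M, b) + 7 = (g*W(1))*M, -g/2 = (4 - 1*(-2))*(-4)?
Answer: -103263/62 ≈ -1665.5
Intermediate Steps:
W(C) = 4
g = 48 (g = -2*(4 - 1*(-2))*(-4) = -2*(4 + 2)*(-4) = -12*(-4) = -2*(-24) = 48)
k(c) = 2*c/(223 + c) (k(c) = (2*c)/(223 + c) = 2*c/(223 + c))
U(M, b) = -7/3 + 64*M (U(M, b) = -7/3 + ((48*4)*M)/3 = -7/3 + (192*M)/3 = -7/3 + 64*M)
U(-94 + 68, 61) + k(149) = (-7/3 + 64*(-94 + 68)) + 2*149/(223 + 149) = (-7/3 + 64*(-26)) + 2*149/372 = (-7/3 - 1664) + 2*149*(1/372) = -4999/3 + 149/186 = -103263/62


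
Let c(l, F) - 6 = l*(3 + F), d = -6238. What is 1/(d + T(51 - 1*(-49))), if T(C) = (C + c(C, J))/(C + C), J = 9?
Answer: -100/623147 ≈ -0.00016048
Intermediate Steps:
c(l, F) = 6 + l*(3 + F)
T(C) = (6 + 13*C)/(2*C) (T(C) = (C + (6 + 3*C + 9*C))/(C + C) = (C + (6 + 12*C))/((2*C)) = (6 + 13*C)*(1/(2*C)) = (6 + 13*C)/(2*C))
1/(d + T(51 - 1*(-49))) = 1/(-6238 + (13/2 + 3/(51 - 1*(-49)))) = 1/(-6238 + (13/2 + 3/(51 + 49))) = 1/(-6238 + (13/2 + 3/100)) = 1/(-6238 + 653/100) = 1/(-623147/100) = -100/623147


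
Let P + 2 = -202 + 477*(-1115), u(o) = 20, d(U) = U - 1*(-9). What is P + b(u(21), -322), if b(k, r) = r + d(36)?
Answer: -532336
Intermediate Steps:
d(U) = 9 + U (d(U) = U + 9 = 9 + U)
b(k, r) = 45 + r (b(k, r) = r + (9 + 36) = r + 45 = 45 + r)
P = -532059 (P = -2 + (-202 + 477*(-1115)) = -2 + (-202 - 531855) = -2 - 532057 = -532059)
P + b(u(21), -322) = -532059 + (45 - 322) = -532059 - 277 = -532336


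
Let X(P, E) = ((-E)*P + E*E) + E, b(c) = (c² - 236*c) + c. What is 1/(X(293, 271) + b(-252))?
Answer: 1/117033 ≈ 8.5446e-6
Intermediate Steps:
b(c) = c² - 235*c
X(P, E) = E + E² - E*P (X(P, E) = (-E*P + E²) + E = (E² - E*P) + E = E + E² - E*P)
1/(X(293, 271) + b(-252)) = 1/(271*(1 + 271 - 1*293) - 252*(-235 - 252)) = 1/(271*(1 + 271 - 293) - 252*(-487)) = 1/(271*(-21) + 122724) = 1/(-5691 + 122724) = 1/117033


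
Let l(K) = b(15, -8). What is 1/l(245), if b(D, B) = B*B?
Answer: 1/64 ≈ 0.015625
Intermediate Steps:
b(D, B) = B**2
l(K) = 64 (l(K) = (-8)**2 = 64)
1/l(245) = 1/64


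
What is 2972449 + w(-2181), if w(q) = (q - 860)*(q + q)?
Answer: 16237291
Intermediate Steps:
w(q) = 2*q*(-860 + q) (w(q) = (-860 + q)*(2*q) = 2*q*(-860 + q))
2972449 + w(-2181) = 2972449 + 2*(-2181)*(-860 - 2181) = 2972449 + 2*(-2181)*(-3041) = 2972449 + 13264842 = 16237291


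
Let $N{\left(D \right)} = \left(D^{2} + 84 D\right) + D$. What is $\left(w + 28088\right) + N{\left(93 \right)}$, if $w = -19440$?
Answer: $25202$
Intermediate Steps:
$N{\left(D \right)} = D^{2} + 85 D$
$\left(w + 28088\right) + N{\left(93 \right)} = \left(-19440 + 28088\right) + 93 \left(85 + 93\right) = 8648 + 93 \cdot 178 = 8648 + 16554 = 25202$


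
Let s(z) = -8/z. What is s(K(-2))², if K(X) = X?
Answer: 16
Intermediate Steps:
s(K(-2))² = (-8/(-2))² = (-8*(-½))² = 4² = 16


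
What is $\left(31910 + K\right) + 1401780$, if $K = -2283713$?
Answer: $-850023$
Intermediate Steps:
$\left(31910 + K\right) + 1401780 = \left(31910 - 2283713\right) + 1401780 = -2251803 + 1401780 = -850023$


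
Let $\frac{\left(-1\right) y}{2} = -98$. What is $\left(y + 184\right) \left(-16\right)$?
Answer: $-6080$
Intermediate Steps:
$y = 196$ ($y = \left(-2\right) \left(-98\right) = 196$)
$\left(y + 184\right) \left(-16\right) = \left(196 + 184\right) \left(-16\right) = 380 \left(-16\right) = -6080$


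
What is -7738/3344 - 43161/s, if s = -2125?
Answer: 63943567/3553000 ≈ 17.997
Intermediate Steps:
-7738/3344 - 43161/s = -7738/3344 - 43161/(-2125) = -7738*1/3344 - 43161*(-1/2125) = -3869/1672 + 43161/2125 = 63943567/3553000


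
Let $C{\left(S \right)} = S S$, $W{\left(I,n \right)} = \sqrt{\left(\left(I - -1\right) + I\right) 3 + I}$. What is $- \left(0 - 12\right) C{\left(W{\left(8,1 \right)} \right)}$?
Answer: $708$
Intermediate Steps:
$W{\left(I,n \right)} = \sqrt{3 + 7 I}$ ($W{\left(I,n \right)} = \sqrt{\left(\left(I + 1\right) + I\right) 3 + I} = \sqrt{\left(\left(1 + I\right) + I\right) 3 + I} = \sqrt{\left(1 + 2 I\right) 3 + I} = \sqrt{\left(3 + 6 I\right) + I} = \sqrt{3 + 7 I}$)
$C{\left(S \right)} = S^{2}$
$- \left(0 - 12\right) C{\left(W{\left(8,1 \right)} \right)} = - \left(0 - 12\right) \left(\sqrt{3 + 7 \cdot 8}\right)^{2} = - \left(0 - 12\right) \left(\sqrt{3 + 56}\right)^{2} = - \left(-12\right) \left(\sqrt{59}\right)^{2} = - \left(-12\right) 59 = \left(-1\right) \left(-708\right) = 708$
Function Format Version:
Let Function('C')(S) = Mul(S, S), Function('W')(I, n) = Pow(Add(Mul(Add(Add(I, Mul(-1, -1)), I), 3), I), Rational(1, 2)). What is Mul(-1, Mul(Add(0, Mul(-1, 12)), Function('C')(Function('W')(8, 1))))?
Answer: 708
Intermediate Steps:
Function('W')(I, n) = Pow(Add(3, Mul(7, I)), Rational(1, 2)) (Function('W')(I, n) = Pow(Add(Mul(Add(Add(I, 1), I), 3), I), Rational(1, 2)) = Pow(Add(Mul(Add(Add(1, I), I), 3), I), Rational(1, 2)) = Pow(Add(Mul(Add(1, Mul(2, I)), 3), I), Rational(1, 2)) = Pow(Add(Add(3, Mul(6, I)), I), Rational(1, 2)) = Pow(Add(3, Mul(7, I)), Rational(1, 2)))
Function('C')(S) = Pow(S, 2)
Mul(-1, Mul(Add(0, Mul(-1, 12)), Function('C')(Function('W')(8, 1)))) = Mul(-1, Mul(Add(0, Mul(-1, 12)), Pow(Pow(Add(3, Mul(7, 8)), Rational(1, 2)), 2))) = Mul(-1, Mul(Add(0, -12), Pow(Pow(Add(3, 56), Rational(1, 2)), 2))) = Mul(-1, Mul(-12, Pow(Pow(59, Rational(1, 2)), 2))) = Mul(-1, Mul(-12, 59)) = Mul(-1, -708) = 708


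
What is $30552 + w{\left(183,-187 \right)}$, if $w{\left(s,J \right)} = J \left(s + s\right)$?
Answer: $-37890$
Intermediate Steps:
$w{\left(s,J \right)} = 2 J s$ ($w{\left(s,J \right)} = J 2 s = 2 J s$)
$30552 + w{\left(183,-187 \right)} = 30552 + 2 \left(-187\right) 183 = 30552 - 68442 = -37890$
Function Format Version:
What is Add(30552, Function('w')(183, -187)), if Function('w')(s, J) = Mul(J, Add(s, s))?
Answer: -37890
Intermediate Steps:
Function('w')(s, J) = Mul(2, J, s) (Function('w')(s, J) = Mul(J, Mul(2, s)) = Mul(2, J, s))
Add(30552, Function('w')(183, -187)) = Add(30552, Mul(2, -187, 183)) = Add(30552, -68442) = -37890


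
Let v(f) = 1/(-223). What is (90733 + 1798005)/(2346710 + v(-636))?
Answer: 421188574/523316329 ≈ 0.80484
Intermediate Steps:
v(f) = -1/223
(90733 + 1798005)/(2346710 + v(-636)) = (90733 + 1798005)/(2346710 - 1/223) = 1888738/(523316329/223) = 1888738*(223/523316329) = 421188574/523316329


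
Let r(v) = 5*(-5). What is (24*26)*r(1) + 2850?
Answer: -12750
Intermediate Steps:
r(v) = -25
(24*26)*r(1) + 2850 = (24*26)*(-25) + 2850 = 624*(-25) + 2850 = -15600 + 2850 = -12750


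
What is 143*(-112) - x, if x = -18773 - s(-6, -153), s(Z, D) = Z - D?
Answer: 2904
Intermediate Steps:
x = -18920 (x = -18773 - (-6 - 1*(-153)) = -18773 - (-6 + 153) = -18773 - 1*147 = -18773 - 147 = -18920)
143*(-112) - x = 143*(-112) - 1*(-18920) = -16016 + 18920 = 2904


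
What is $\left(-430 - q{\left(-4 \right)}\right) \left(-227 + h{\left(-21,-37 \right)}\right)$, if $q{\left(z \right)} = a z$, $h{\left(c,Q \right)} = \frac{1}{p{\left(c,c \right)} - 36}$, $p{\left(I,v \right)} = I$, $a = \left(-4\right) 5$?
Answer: $\frac{2199800}{19} \approx 1.1578 \cdot 10^{5}$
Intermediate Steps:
$a = -20$
$h{\left(c,Q \right)} = \frac{1}{-36 + c}$ ($h{\left(c,Q \right)} = \frac{1}{c - 36} = \frac{1}{-36 + c}$)
$q{\left(z \right)} = - 20 z$
$\left(-430 - q{\left(-4 \right)}\right) \left(-227 + h{\left(-21,-37 \right)}\right) = \left(-430 - \left(-20\right) \left(-4\right)\right) \left(-227 + \frac{1}{-36 - 21}\right) = \left(-430 - 80\right) \left(-227 + \frac{1}{-57}\right) = \left(-430 - 80\right) \left(-227 - \frac{1}{57}\right) = \left(-510\right) \left(- \frac{12940}{57}\right) = \frac{2199800}{19}$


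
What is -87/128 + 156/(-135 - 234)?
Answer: -17357/15744 ≈ -1.1025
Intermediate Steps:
-87/128 + 156/(-135 - 234) = -87*1/128 + 156/(-369) = -87/128 + 156*(-1/369) = -87/128 - 52/123 = -17357/15744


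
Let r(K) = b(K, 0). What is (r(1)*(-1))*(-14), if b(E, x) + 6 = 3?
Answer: -42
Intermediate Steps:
b(E, x) = -3 (b(E, x) = -6 + 3 = -3)
r(K) = -3
(r(1)*(-1))*(-14) = -3*(-1)*(-14) = 3*(-14) = -42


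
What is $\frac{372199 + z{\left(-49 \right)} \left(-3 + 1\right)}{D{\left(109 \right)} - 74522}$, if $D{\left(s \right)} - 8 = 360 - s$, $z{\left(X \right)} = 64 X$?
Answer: $- \frac{378471}{74263} \approx -5.0964$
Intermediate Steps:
$D{\left(s \right)} = 368 - s$ ($D{\left(s \right)} = 8 - \left(-360 + s\right) = 368 - s$)
$\frac{372199 + z{\left(-49 \right)} \left(-3 + 1\right)}{D{\left(109 \right)} - 74522} = \frac{372199 + 64 \left(-49\right) \left(-3 + 1\right)}{\left(368 - 109\right) - 74522} = \frac{372199 - -6272}{\left(368 - 109\right) - 74522} = \frac{372199 + 6272}{259 - 74522} = \frac{378471}{-74263} = 378471 \left(- \frac{1}{74263}\right) = - \frac{378471}{74263}$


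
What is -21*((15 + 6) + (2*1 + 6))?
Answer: -609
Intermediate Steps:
-21*((15 + 6) + (2*1 + 6)) = -21*(21 + (2 + 6)) = -21*(21 + 8) = -21*29 = -609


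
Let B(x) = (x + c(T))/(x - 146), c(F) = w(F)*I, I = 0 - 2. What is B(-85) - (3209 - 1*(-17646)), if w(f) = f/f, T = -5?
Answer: -1605806/77 ≈ -20855.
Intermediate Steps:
I = -2
w(f) = 1
c(F) = -2 (c(F) = 1*(-2) = -2)
B(x) = (-2 + x)/(-146 + x) (B(x) = (x - 2)/(x - 146) = (-2 + x)/(-146 + x))
B(-85) - (3209 - 1*(-17646)) = (-2 - 85)/(-146 - 85) - (3209 - 1*(-17646)) = -87/(-231) - (3209 + 17646) = -1/231*(-87) - 1*20855 = 29/77 - 20855 = -1605806/77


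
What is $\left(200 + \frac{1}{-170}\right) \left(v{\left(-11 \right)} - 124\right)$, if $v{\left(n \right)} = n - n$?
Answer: $- \frac{2107938}{85} \approx -24799.0$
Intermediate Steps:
$v{\left(n \right)} = 0$
$\left(200 + \frac{1}{-170}\right) \left(v{\left(-11 \right)} - 124\right) = \left(200 + \frac{1}{-170}\right) \left(0 - 124\right) = \left(200 - \frac{1}{170}\right) \left(-124\right) = \frac{33999}{170} \left(-124\right) = - \frac{2107938}{85}$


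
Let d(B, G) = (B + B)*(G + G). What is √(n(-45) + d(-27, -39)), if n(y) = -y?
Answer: 3*√473 ≈ 65.246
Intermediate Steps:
d(B, G) = 4*B*G (d(B, G) = (2*B)*(2*G) = 4*B*G)
√(n(-45) + d(-27, -39)) = √(-1*(-45) + 4*(-27)*(-39)) = √(45 + 4212) = √4257 = 3*√473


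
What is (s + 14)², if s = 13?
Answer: 729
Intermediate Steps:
(s + 14)² = (13 + 14)² = 27² = 729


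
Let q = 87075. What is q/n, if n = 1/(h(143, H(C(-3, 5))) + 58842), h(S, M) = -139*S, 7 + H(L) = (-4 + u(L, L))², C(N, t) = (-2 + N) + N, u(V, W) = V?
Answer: 3392877375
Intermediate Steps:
C(N, t) = -2 + 2*N
H(L) = -7 + (-4 + L)²
n = 1/38965 (n = 1/(-139*143 + 58842) = 1/(-19877 + 58842) = 1/38965 ≈ 2.5664e-5)
q/n = 87075/(1/38965) = 87075*38965 = 3392877375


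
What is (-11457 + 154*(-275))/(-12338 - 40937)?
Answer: 53807/53275 ≈ 1.0100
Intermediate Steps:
(-11457 + 154*(-275))/(-12338 - 40937) = (-11457 - 42350)/(-53275) = -53807*(-1/53275) = 53807/53275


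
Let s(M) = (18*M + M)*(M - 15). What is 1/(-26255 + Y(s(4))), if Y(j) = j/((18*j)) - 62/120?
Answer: -180/4725983 ≈ -3.8087e-5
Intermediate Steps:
s(M) = 19*M*(-15 + M) (s(M) = (19*M)*(-15 + M) = 19*M*(-15 + M))
Y(j) = -83/180 (Y(j) = j*(1/(18*j)) - 62*1/120 = 1/18 - 31/60 = -83/180)
1/(-26255 + Y(s(4))) = 1/(-26255 - 83/180) = 1/(-4725983/180) = -180/4725983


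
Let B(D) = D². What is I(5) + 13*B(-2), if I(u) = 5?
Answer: 57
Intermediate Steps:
I(5) + 13*B(-2) = 5 + 13*(-2)² = 5 + 13*4 = 5 + 52 = 57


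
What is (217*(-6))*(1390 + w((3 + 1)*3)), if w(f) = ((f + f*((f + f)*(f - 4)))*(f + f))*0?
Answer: -1809780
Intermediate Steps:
w(f) = 0 (w(f) = ((f + f*((2*f)*(-4 + f)))*(2*f))*0 = ((f + f*(2*f*(-4 + f)))*(2*f))*0 = ((f + 2*f**2*(-4 + f))*(2*f))*0 = (2*f*(f + 2*f**2*(-4 + f)))*0 = 0)
(217*(-6))*(1390 + w((3 + 1)*3)) = (217*(-6))*(1390 + 0) = -1302*1390 = -1809780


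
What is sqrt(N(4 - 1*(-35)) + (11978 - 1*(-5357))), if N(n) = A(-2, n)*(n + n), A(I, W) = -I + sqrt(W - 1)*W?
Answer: sqrt(17491 + 3042*sqrt(38)) ≈ 190.38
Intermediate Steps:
A(I, W) = -I + W*sqrt(-1 + W) (A(I, W) = -I + sqrt(-1 + W)*W = -I + W*sqrt(-1 + W))
N(n) = 2*n*(2 + n*sqrt(-1 + n)) (N(n) = (-1*(-2) + n*sqrt(-1 + n))*(n + n) = (2 + n*sqrt(-1 + n))*(2*n) = 2*n*(2 + n*sqrt(-1 + n)))
sqrt(N(4 - 1*(-35)) + (11978 - 1*(-5357))) = sqrt(2*(4 - 1*(-35))*(2 + (4 - 1*(-35))*sqrt(-1 + (4 - 1*(-35)))) + (11978 - 1*(-5357))) = sqrt(2*(4 + 35)*(2 + (4 + 35)*sqrt(-1 + (4 + 35))) + (11978 + 5357)) = sqrt(2*39*(2 + 39*sqrt(-1 + 39)) + 17335) = sqrt(2*39*(2 + 39*sqrt(38)) + 17335) = sqrt((156 + 3042*sqrt(38)) + 17335) = sqrt(17491 + 3042*sqrt(38))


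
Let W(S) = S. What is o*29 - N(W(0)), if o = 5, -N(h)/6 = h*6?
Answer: 145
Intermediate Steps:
N(h) = -36*h (N(h) = -6*h*6 = -36*h)
o*29 - N(W(0)) = 5*29 - (-36)*0 = 145 - 1*0 = 145 + 0 = 145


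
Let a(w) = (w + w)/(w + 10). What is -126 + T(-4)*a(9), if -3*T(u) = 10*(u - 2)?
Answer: -2034/19 ≈ -107.05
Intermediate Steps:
a(w) = 2*w/(10 + w) (a(w) = (2*w)/(10 + w) = 2*w/(10 + w))
T(u) = 20/3 - 10*u/3 (T(u) = -10*(u - 2)/3 = -10*(-2 + u)/3 = -(-20 + 10*u)/3 = 20/3 - 10*u/3)
-126 + T(-4)*a(9) = -126 + (20/3 - 10/3*(-4))*(2*9/(10 + 9)) = -126 + (20/3 + 40/3)*(2*9/19) = -126 + 20*(2*9*(1/19)) = -126 + 20*(18/19) = -126 + 360/19 = -2034/19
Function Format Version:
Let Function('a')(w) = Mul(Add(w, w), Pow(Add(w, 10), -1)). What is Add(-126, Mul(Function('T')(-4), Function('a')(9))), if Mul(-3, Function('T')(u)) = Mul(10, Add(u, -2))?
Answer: Rational(-2034, 19) ≈ -107.05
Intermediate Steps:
Function('a')(w) = Mul(2, w, Pow(Add(10, w), -1)) (Function('a')(w) = Mul(Mul(2, w), Pow(Add(10, w), -1)) = Mul(2, w, Pow(Add(10, w), -1)))
Function('T')(u) = Add(Rational(20, 3), Mul(Rational(-10, 3), u)) (Function('T')(u) = Mul(Rational(-1, 3), Mul(10, Add(u, -2))) = Mul(Rational(-1, 3), Mul(10, Add(-2, u))) = Mul(Rational(-1, 3), Add(-20, Mul(10, u))) = Add(Rational(20, 3), Mul(Rational(-10, 3), u)))
Add(-126, Mul(Function('T')(-4), Function('a')(9))) = Add(-126, Mul(Add(Rational(20, 3), Mul(Rational(-10, 3), -4)), Mul(2, 9, Pow(Add(10, 9), -1)))) = Add(-126, Mul(Add(Rational(20, 3), Rational(40, 3)), Mul(2, 9, Pow(19, -1)))) = Add(-126, Mul(20, Mul(2, 9, Rational(1, 19)))) = Add(-126, Mul(20, Rational(18, 19))) = Add(-126, Rational(360, 19)) = Rational(-2034, 19)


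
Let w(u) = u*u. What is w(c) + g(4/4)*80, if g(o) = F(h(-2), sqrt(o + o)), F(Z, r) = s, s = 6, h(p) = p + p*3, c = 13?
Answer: 649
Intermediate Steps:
h(p) = 4*p (h(p) = p + 3*p = 4*p)
F(Z, r) = 6
g(o) = 6
w(u) = u**2
w(c) + g(4/4)*80 = 13**2 + 6*80 = 169 + 480 = 649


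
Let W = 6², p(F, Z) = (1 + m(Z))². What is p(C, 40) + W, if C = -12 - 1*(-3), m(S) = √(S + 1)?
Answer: 78 + 2*√41 ≈ 90.806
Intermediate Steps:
m(S) = √(1 + S)
C = -9 (C = -12 + 3 = -9)
p(F, Z) = (1 + √(1 + Z))²
W = 36
p(C, 40) + W = (1 + √(1 + 40))² + 36 = (1 + √41)² + 36 = 36 + (1 + √41)²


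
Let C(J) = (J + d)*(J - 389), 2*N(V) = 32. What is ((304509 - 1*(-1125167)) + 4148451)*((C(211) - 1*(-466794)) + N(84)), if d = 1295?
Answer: 1108608116234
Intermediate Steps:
N(V) = 16 (N(V) = (½)*32 = 16)
C(J) = (-389 + J)*(1295 + J) (C(J) = (J + 1295)*(J - 389) = (1295 + J)*(-389 + J) = (-389 + J)*(1295 + J))
((304509 - 1*(-1125167)) + 4148451)*((C(211) - 1*(-466794)) + N(84)) = ((304509 - 1*(-1125167)) + 4148451)*(((-503755 + 211² + 906*211) - 1*(-466794)) + 16) = ((304509 + 1125167) + 4148451)*(((-503755 + 44521 + 191166) + 466794) + 16) = (1429676 + 4148451)*((-268068 + 466794) + 16) = 5578127*(198726 + 16) = 5578127*198742 = 1108608116234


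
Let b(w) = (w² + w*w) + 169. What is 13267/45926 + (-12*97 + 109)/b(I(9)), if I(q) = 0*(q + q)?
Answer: -46209807/7761494 ≈ -5.9537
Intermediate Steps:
I(q) = 0 (I(q) = 0*(2*q) = 0)
b(w) = 169 + 2*w² (b(w) = (w² + w²) + 169 = 2*w² + 169 = 169 + 2*w²)
13267/45926 + (-12*97 + 109)/b(I(9)) = 13267/45926 + (-12*97 + 109)/(169 + 2*0²) = 13267*(1/45926) + (-1164 + 109)/(169 + 2*0) = 13267/45926 - 1055/(169 + 0) = 13267/45926 - 1055/169 = -46209807/7761494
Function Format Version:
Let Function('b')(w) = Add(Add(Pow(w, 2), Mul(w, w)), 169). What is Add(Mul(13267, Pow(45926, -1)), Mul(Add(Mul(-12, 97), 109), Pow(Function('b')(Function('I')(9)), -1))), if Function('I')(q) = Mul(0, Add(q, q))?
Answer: Rational(-46209807, 7761494) ≈ -5.9537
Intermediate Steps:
Function('I')(q) = 0 (Function('I')(q) = Mul(0, Mul(2, q)) = 0)
Function('b')(w) = Add(169, Mul(2, Pow(w, 2))) (Function('b')(w) = Add(Add(Pow(w, 2), Pow(w, 2)), 169) = Add(Mul(2, Pow(w, 2)), 169) = Add(169, Mul(2, Pow(w, 2))))
Add(Mul(13267, Pow(45926, -1)), Mul(Add(Mul(-12, 97), 109), Pow(Function('b')(Function('I')(9)), -1))) = Add(Mul(13267, Pow(45926, -1)), Mul(Add(Mul(-12, 97), 109), Pow(Add(169, Mul(2, Pow(0, 2))), -1))) = Add(Mul(13267, Rational(1, 45926)), Mul(Add(-1164, 109), Pow(Add(169, Mul(2, 0)), -1))) = Add(Rational(13267, 45926), Mul(-1055, Pow(Add(169, 0), -1))) = Add(Rational(13267, 45926), Mul(-1055, Pow(169, -1))) = Add(Rational(13267, 45926), Mul(-1055, Rational(1, 169))) = Add(Rational(13267, 45926), Rational(-1055, 169)) = Rational(-46209807, 7761494)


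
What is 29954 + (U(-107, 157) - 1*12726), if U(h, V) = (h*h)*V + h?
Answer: 1814614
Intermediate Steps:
U(h, V) = h + V*h² (U(h, V) = h²*V + h = V*h² + h = h + V*h²)
29954 + (U(-107, 157) - 1*12726) = 29954 + (-107*(1 + 157*(-107)) - 1*12726) = 29954 + (-107*(1 - 16799) - 12726) = 29954 + (-107*(-16798) - 12726) = 29954 + (1797386 - 12726) = 29954 + 1784660 = 1814614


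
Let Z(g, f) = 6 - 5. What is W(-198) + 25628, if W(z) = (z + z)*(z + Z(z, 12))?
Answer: 103640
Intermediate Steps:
Z(g, f) = 1
W(z) = 2*z*(1 + z) (W(z) = (z + z)*(z + 1) = (2*z)*(1 + z) = 2*z*(1 + z))
W(-198) + 25628 = 2*(-198)*(1 - 198) + 25628 = 2*(-198)*(-197) + 25628 = 78012 + 25628 = 103640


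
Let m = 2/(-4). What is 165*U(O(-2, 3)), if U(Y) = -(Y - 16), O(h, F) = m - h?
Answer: 4785/2 ≈ 2392.5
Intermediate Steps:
m = -½ (m = 2*(-¼) = -½ ≈ -0.50000)
O(h, F) = -½ - h
U(Y) = 16 - Y (U(Y) = -(-16 + Y) = 16 - Y)
165*U(O(-2, 3)) = 165*(16 - (-½ - 1*(-2))) = 165*(16 - (-½ + 2)) = 165*(16 - 1*3/2) = 165*(16 - 3/2) = 165*(29/2) = 4785/2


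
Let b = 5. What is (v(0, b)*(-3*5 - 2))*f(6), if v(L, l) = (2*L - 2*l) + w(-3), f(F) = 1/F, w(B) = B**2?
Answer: 17/6 ≈ 2.8333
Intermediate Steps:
f(F) = 1/F
v(L, l) = 9 - 2*l + 2*L (v(L, l) = (2*L - 2*l) + (-3)**2 = (-2*l + 2*L) + 9 = 9 - 2*l + 2*L)
(v(0, b)*(-3*5 - 2))*f(6) = ((9 - 2*5 + 2*0)*(-3*5 - 2))/6 = ((9 - 10 + 0)*(-15 - 2))*(1/6) = -1*(-17)*(1/6) = 17*(1/6) = 17/6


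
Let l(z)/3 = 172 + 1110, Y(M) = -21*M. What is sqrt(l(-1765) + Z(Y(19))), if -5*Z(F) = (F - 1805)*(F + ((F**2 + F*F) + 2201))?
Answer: sqrt(3528744230)/5 ≈ 11881.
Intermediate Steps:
l(z) = 3846 (l(z) = 3*(172 + 1110) = 3*1282 = 3846)
Z(F) = -(-1805 + F)*(2201 + F + 2*F**2)/5 (Z(F) = -(F - 1805)*(F + ((F**2 + F*F) + 2201))/5 = -(-1805 + F)*(F + ((F**2 + F**2) + 2201))/5 = -(-1805 + F)*(F + (2*F**2 + 2201))/5 = -(-1805 + F)*(F + (2201 + 2*F**2))/5 = -(-1805 + F)*(2201 + F + 2*F**2)/5)
sqrt(l(-1765) + Z(Y(19))) = sqrt(3846 + (794561 - (-8316)*19/5 - 2*(-21*19)**3/5 + 3609*(-21*19)**2/5)) = sqrt(3846 + (794561 - 396/5*(-399) - 2/5*(-399)**3 + (3609/5)*(-399)**2)) = sqrt(3846 + (794561 + 158004/5 - 2/5*(-63521199) + (3609/5)*159201)) = sqrt(3846 + (794561 + 158004/5 + 127042398/5 + 574556409/5)) = sqrt(3846 + 705729616/5) = sqrt(705748846/5) = sqrt(3528744230)/5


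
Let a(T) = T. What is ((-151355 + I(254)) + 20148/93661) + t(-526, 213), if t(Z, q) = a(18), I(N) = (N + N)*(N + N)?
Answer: 9996177695/93661 ≈ 1.0673e+5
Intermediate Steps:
I(N) = 4*N² (I(N) = (2*N)*(2*N) = 4*N²)
t(Z, q) = 18
((-151355 + I(254)) + 20148/93661) + t(-526, 213) = ((-151355 + 4*254²) + 20148/93661) + 18 = ((-151355 + 4*64516) + 20148*(1/93661)) + 18 = ((-151355 + 258064) + 20148/93661) + 18 = (106709 + 20148/93661) + 18 = 9994491797/93661 + 18 = 9996177695/93661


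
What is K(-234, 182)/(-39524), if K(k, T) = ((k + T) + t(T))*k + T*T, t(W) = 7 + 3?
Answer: -10738/9881 ≈ -1.0867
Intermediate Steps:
t(W) = 10
K(k, T) = T**2 + k*(10 + T + k) (K(k, T) = ((k + T) + 10)*k + T*T = ((T + k) + 10)*k + T**2 = (10 + T + k)*k + T**2 = k*(10 + T + k) + T**2 = T**2 + k*(10 + T + k))
K(-234, 182)/(-39524) = (182**2 + (-234)**2 + 10*(-234) + 182*(-234))/(-39524) = (33124 + 54756 - 2340 - 42588)*(-1/39524) = 42952*(-1/39524) = -10738/9881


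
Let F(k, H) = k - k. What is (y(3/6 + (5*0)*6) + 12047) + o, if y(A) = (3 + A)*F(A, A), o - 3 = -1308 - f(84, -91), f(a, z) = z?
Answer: 10833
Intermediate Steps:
F(k, H) = 0
o = -1214 (o = 3 + (-1308 - 1*(-91)) = 3 + (-1308 + 91) = 3 - 1217 = -1214)
y(A) = 0 (y(A) = (3 + A)*0 = 0)
(y(3/6 + (5*0)*6) + 12047) + o = (0 + 12047) - 1214 = 12047 - 1214 = 10833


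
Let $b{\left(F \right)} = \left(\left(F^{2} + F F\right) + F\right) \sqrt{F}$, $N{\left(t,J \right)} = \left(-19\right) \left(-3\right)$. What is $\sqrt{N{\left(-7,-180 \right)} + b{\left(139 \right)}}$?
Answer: $\sqrt{57 + 38781 \sqrt{139}} \approx 676.22$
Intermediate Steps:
$N{\left(t,J \right)} = 57$
$b{\left(F \right)} = \sqrt{F} \left(F + 2 F^{2}\right)$ ($b{\left(F \right)} = \left(\left(F^{2} + F^{2}\right) + F\right) \sqrt{F} = \left(2 F^{2} + F\right) \sqrt{F} = \left(F + 2 F^{2}\right) \sqrt{F} = \sqrt{F} \left(F + 2 F^{2}\right)$)
$\sqrt{N{\left(-7,-180 \right)} + b{\left(139 \right)}} = \sqrt{57 + 139^{\frac{3}{2}} \left(1 + 2 \cdot 139\right)} = \sqrt{57 + 139 \sqrt{139} \left(1 + 278\right)} = \sqrt{57 + 139 \sqrt{139} \cdot 279} = \sqrt{57 + 38781 \sqrt{139}}$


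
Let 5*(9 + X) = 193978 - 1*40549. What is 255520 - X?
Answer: 1124216/5 ≈ 2.2484e+5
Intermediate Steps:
X = 153384/5 (X = -9 + (193978 - 1*40549)/5 = -9 + (193978 - 40549)/5 = -9 + (1/5)*153429 = -9 + 153429/5 = 153384/5 ≈ 30677.)
255520 - X = 255520 - 1*153384/5 = 255520 - 153384/5 = 1124216/5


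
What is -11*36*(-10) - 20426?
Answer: -16466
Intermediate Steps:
-11*36*(-10) - 20426 = -396*(-10) - 20426 = 3960 - 20426 = -16466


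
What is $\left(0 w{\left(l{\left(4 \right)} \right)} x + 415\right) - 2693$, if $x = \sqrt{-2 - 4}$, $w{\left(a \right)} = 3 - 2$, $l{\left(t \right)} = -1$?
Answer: $-2278$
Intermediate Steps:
$w{\left(a \right)} = 1$ ($w{\left(a \right)} = 3 - 2 = 1$)
$x = i \sqrt{6}$ ($x = \sqrt{-6} = i \sqrt{6} \approx 2.4495 i$)
$\left(0 w{\left(l{\left(4 \right)} \right)} x + 415\right) - 2693 = \left(0 \cdot 1 i \sqrt{6} + 415\right) - 2693 = \left(0 i \sqrt{6} + 415\right) - 2693 = \left(0 + 415\right) - 2693 = 415 - 2693 = -2278$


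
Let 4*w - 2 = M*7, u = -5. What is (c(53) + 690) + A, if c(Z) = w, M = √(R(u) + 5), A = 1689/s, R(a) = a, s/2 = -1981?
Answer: 1367036/1981 ≈ 690.07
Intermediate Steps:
s = -3962 (s = 2*(-1981) = -3962)
A = -1689/3962 (A = 1689/(-3962) = 1689*(-1/3962) = -1689/3962 ≈ -0.42630)
M = 0 (M = √(-5 + 5) = √0 = 0)
w = ½ (w = ½ + (0*7)/4 = ½ + (¼)*0 = ½ + 0 = ½ ≈ 0.50000)
c(Z) = ½
(c(53) + 690) + A = (½ + 690) - 1689/3962 = 1381/2 - 1689/3962 = 1367036/1981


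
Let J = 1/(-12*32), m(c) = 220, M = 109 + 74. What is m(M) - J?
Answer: 84481/384 ≈ 220.00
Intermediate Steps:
M = 183
J = -1/384 (J = 1/(-384) = -1/384 ≈ -0.0026042)
m(M) - J = 220 - 1*(-1/384) = 220 + 1/384 = 84481/384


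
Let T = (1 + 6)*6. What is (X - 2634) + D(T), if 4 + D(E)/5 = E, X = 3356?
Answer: 912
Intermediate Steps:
T = 42 (T = 7*6 = 42)
D(E) = -20 + 5*E
(X - 2634) + D(T) = (3356 - 2634) + (-20 + 5*42) = 722 + (-20 + 210) = 722 + 190 = 912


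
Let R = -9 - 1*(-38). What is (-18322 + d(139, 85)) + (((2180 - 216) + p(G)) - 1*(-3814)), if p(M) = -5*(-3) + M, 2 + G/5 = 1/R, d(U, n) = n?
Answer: -361161/29 ≈ -12454.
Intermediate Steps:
R = 29 (R = -9 + 38 = 29)
G = -285/29 (G = -10 + 5/29 = -285/29 ≈ -9.8276)
p(M) = 15 + M
(-18322 + d(139, 85)) + (((2180 - 216) + p(G)) - 1*(-3814)) = (-18322 + 85) + (((2180 - 216) + (15 - 285/29)) - 1*(-3814)) = -18237 + ((1964 + 150/29) + 3814) = -18237 + (57106/29 + 3814) = -18237 + 167712/29 = -361161/29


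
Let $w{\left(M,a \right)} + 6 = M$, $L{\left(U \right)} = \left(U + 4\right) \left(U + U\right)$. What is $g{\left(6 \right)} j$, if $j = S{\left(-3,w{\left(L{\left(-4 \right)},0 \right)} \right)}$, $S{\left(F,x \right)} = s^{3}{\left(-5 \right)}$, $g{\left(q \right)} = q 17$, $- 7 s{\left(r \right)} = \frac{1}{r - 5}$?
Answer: $\frac{51}{171500} \approx 0.00029738$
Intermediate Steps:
$s{\left(r \right)} = - \frac{1}{7 \left(-5 + r\right)}$ ($s{\left(r \right)} = - \frac{1}{7 \left(r - 5\right)} = - \frac{1}{7 \left(-5 + r\right)}$)
$L{\left(U \right)} = 2 U \left(4 + U\right)$ ($L{\left(U \right)} = \left(4 + U\right) 2 U = 2 U \left(4 + U\right)$)
$w{\left(M,a \right)} = -6 + M$
$g{\left(q \right)} = 17 q$
$S{\left(F,x \right)} = \frac{1}{343000}$ ($S{\left(F,x \right)} = \left(- \frac{1}{-35 + 7 \left(-5\right)}\right)^{3} = \left(- \frac{1}{-35 - 35}\right)^{3} = \left(- \frac{1}{-70}\right)^{3} = \left(\left(-1\right) \left(- \frac{1}{70}\right)\right)^{3} = \left(\frac{1}{70}\right)^{3} = \frac{1}{343000}$)
$j = \frac{1}{343000} \approx 2.9155 \cdot 10^{-6}$
$g{\left(6 \right)} j = 17 \cdot 6 \cdot \frac{1}{343000} = 102 \cdot \frac{1}{343000} = \frac{51}{171500}$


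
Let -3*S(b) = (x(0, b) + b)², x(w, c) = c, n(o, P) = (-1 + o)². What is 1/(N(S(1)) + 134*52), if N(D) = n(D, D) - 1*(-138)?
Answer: 9/64003 ≈ 0.00014062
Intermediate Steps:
S(b) = -4*b²/3 (S(b) = -(b + b)²/3 = -4*b²/3)
N(D) = 138 + (-1 + D)² (N(D) = (-1 + D)² - 1*(-138) = (-1 + D)² + 138 = 138 + (-1 + D)²)
1/(N(S(1)) + 134*52) = 1/((138 + (-1 - 4/3*1²)²) + 134*52) = 1/((138 + (-1 - 4/3*1)²) + 6968) = 1/((138 + (-1 - 4/3)²) + 6968) = 1/((138 + (-7/3)²) + 6968) = 1/((138 + 49/9) + 6968) = 1/(1291/9 + 6968) = 1/(64003/9) = 9/64003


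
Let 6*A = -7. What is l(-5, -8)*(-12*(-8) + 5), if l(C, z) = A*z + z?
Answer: 404/3 ≈ 134.67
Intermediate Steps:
A = -7/6 (A = (1/6)*(-7) = -7/6 ≈ -1.1667)
l(C, z) = -z/6 (l(C, z) = -7*z/6 + z = -z/6)
l(-5, -8)*(-12*(-8) + 5) = (-1/6*(-8))*(-12*(-8) + 5) = 4*(96 + 5)/3 = (4/3)*101 = 404/3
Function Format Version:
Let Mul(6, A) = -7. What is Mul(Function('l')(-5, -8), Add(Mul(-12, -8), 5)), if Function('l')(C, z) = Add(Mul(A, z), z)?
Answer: Rational(404, 3) ≈ 134.67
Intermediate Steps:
A = Rational(-7, 6) (A = Mul(Rational(1, 6), -7) = Rational(-7, 6) ≈ -1.1667)
Function('l')(C, z) = Mul(Rational(-1, 6), z) (Function('l')(C, z) = Add(Mul(Rational(-7, 6), z), z) = Mul(Rational(-1, 6), z))
Mul(Function('l')(-5, -8), Add(Mul(-12, -8), 5)) = Mul(Mul(Rational(-1, 6), -8), Add(Mul(-12, -8), 5)) = Mul(Rational(4, 3), Add(96, 5)) = Mul(Rational(4, 3), 101) = Rational(404, 3)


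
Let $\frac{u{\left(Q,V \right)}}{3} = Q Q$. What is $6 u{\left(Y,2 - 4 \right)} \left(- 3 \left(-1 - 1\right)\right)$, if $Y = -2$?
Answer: $432$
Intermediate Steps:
$u{\left(Q,V \right)} = 3 Q^{2}$ ($u{\left(Q,V \right)} = 3 Q Q = 3 Q^{2}$)
$6 u{\left(Y,2 - 4 \right)} \left(- 3 \left(-1 - 1\right)\right) = 6 \cdot 3 \left(-2\right)^{2} \left(- 3 \left(-1 - 1\right)\right) = 6 \cdot 3 \cdot 4 \left(\left(-3\right) \left(-2\right)\right) = 6 \cdot 12 \cdot 6 = 6 \cdot 72 = 432$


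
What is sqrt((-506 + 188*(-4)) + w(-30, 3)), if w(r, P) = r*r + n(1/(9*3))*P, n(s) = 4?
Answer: I*sqrt(346) ≈ 18.601*I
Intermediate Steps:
w(r, P) = r**2 + 4*P (w(r, P) = r*r + 4*P = r**2 + 4*P)
sqrt((-506 + 188*(-4)) + w(-30, 3)) = sqrt((-506 + 188*(-4)) + ((-30)**2 + 4*3)) = sqrt((-506 - 752) + (900 + 12)) = sqrt(-1258 + 912) = sqrt(-346) = I*sqrt(346)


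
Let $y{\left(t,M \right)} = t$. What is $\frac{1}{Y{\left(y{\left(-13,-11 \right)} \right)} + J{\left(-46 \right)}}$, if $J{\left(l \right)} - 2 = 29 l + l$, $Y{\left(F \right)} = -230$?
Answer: $- \frac{1}{1608} \approx -0.00062189$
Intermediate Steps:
$J{\left(l \right)} = 2 + 30 l$ ($J{\left(l \right)} = 2 + \left(29 l + l\right) = 2 + 30 l$)
$\frac{1}{Y{\left(y{\left(-13,-11 \right)} \right)} + J{\left(-46 \right)}} = \frac{1}{-230 + \left(2 + 30 \left(-46\right)\right)} = \frac{1}{-230 + \left(2 - 1380\right)} = \frac{1}{-230 - 1378} = \frac{1}{-1608} = - \frac{1}{1608}$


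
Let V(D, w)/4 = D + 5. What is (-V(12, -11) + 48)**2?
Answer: 400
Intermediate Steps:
V(D, w) = 20 + 4*D (V(D, w) = 4*(D + 5) = 4*(5 + D) = 20 + 4*D)
(-V(12, -11) + 48)**2 = (-(20 + 4*12) + 48)**2 = (-(20 + 48) + 48)**2 = (-1*68 + 48)**2 = (-68 + 48)**2 = (-20)**2 = 400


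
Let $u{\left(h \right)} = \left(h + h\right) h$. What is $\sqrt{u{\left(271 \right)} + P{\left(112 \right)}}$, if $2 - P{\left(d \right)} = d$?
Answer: $18 \sqrt{453} \approx 383.11$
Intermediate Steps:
$P{\left(d \right)} = 2 - d$
$u{\left(h \right)} = 2 h^{2}$ ($u{\left(h \right)} = 2 h h = 2 h^{2}$)
$\sqrt{u{\left(271 \right)} + P{\left(112 \right)}} = \sqrt{2 \cdot 271^{2} + \left(2 - 112\right)} = \sqrt{2 \cdot 73441 + \left(2 - 112\right)} = \sqrt{146882 - 110} = \sqrt{146772} = 18 \sqrt{453}$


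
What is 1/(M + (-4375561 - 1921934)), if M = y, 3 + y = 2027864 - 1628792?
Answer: -1/5898426 ≈ -1.6954e-7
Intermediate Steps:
y = 399069 (y = -3 + (2027864 - 1628792) = -3 + 399072 = 399069)
M = 399069
1/(M + (-4375561 - 1921934)) = 1/(399069 + (-4375561 - 1921934)) = 1/(399069 - 6297495) = 1/(-5898426) = -1/5898426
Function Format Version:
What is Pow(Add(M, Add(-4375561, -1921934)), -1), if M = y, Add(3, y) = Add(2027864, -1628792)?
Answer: Rational(-1, 5898426) ≈ -1.6954e-7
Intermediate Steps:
y = 399069 (y = Add(-3, Add(2027864, -1628792)) = Add(-3, 399072) = 399069)
M = 399069
Pow(Add(M, Add(-4375561, -1921934)), -1) = Pow(Add(399069, Add(-4375561, -1921934)), -1) = Pow(Add(399069, -6297495), -1) = Pow(-5898426, -1) = Rational(-1, 5898426)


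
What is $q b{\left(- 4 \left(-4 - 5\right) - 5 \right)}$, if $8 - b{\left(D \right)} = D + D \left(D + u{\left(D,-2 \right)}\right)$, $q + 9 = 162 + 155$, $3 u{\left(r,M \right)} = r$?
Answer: $- \frac{1205204}{3} \approx -4.0173 \cdot 10^{5}$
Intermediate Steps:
$u{\left(r,M \right)} = \frac{r}{3}$
$q = 308$ ($q = -9 + \left(162 + 155\right) = -9 + 317 = 308$)
$b{\left(D \right)} = 8 - D - \frac{4 D^{2}}{3}$ ($b{\left(D \right)} = 8 - \left(D + D \left(D + \frac{D}{3}\right)\right) = 8 - \left(D + D \frac{4 D}{3}\right) = 8 - \left(D + \frac{4 D^{2}}{3}\right) = 8 - D - \frac{4 D^{2}}{3}$)
$q b{\left(- 4 \left(-4 - 5\right) - 5 \right)} = 308 \left(8 - \left(- 4 \left(-4 - 5\right) - 5\right) - \frac{4 \left(- 4 \left(-4 - 5\right) - 5\right)^{2}}{3}\right) = 308 \left(8 - \left(\left(-4\right) \left(-9\right) - 5\right) - \frac{4 \left(\left(-4\right) \left(-9\right) - 5\right)^{2}}{3}\right) = 308 \left(8 - \left(36 - 5\right) - \frac{4 \left(36 - 5\right)^{2}}{3}\right) = 308 \left(8 - 31 - \frac{4 \cdot 31^{2}}{3}\right) = 308 \left(8 - 31 - \frac{3844}{3}\right) = 308 \left(- \frac{3913}{3}\right) = - \frac{1205204}{3}$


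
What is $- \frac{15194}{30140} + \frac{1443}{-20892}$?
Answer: $- \frac{30077089}{52473740} \approx -0.57318$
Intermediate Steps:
$- \frac{15194}{30140} + \frac{1443}{-20892} = \left(-15194\right) \frac{1}{30140} + 1443 \left(- \frac{1}{20892}\right) = - \frac{7597}{15070} - \frac{481}{6964} = - \frac{30077089}{52473740}$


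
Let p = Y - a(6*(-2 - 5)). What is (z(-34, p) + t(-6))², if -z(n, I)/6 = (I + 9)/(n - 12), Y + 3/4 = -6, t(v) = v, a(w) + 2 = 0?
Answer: 251001/8464 ≈ 29.655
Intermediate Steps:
a(w) = -2 (a(w) = -2 + 0 = -2)
Y = -27/4 (Y = -¾ - 6 = -27/4 ≈ -6.7500)
p = -19/4 (p = -27/4 - 1*(-2) = -27/4 + 2 = -19/4 ≈ -4.7500)
z(n, I) = -6*(9 + I)/(-12 + n) (z(n, I) = -6*(I + 9)/(n - 12) = -6*(9 + I)/(-12 + n))
(z(-34, p) + t(-6))² = (6*(-9 - 1*(-19/4))/(-12 - 34) - 6)² = (6*(-9 + 19/4)/(-46) - 6)² = (6*(-1/46)*(-17/4) - 6)² = (51/92 - 6)² = (-501/92)² = 251001/8464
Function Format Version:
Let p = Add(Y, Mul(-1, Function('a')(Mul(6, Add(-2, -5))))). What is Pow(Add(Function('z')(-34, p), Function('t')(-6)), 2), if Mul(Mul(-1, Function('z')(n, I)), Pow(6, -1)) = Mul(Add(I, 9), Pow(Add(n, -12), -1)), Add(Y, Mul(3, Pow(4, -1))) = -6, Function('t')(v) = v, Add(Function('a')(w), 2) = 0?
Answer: Rational(251001, 8464) ≈ 29.655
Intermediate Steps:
Function('a')(w) = -2 (Function('a')(w) = Add(-2, 0) = -2)
Y = Rational(-27, 4) (Y = Add(Rational(-3, 4), -6) = Rational(-27, 4) ≈ -6.7500)
p = Rational(-19, 4) (p = Add(Rational(-27, 4), Mul(-1, -2)) = Add(Rational(-27, 4), 2) = Rational(-19, 4) ≈ -4.7500)
Function('z')(n, I) = Mul(-6, Pow(Add(-12, n), -1), Add(9, I)) (Function('z')(n, I) = Mul(-6, Mul(Add(I, 9), Pow(Add(n, -12), -1))) = Mul(-6, Mul(Add(9, I), Pow(Add(-12, n), -1))) = Mul(-6, Mul(Pow(Add(-12, n), -1), Add(9, I))) = Mul(-6, Pow(Add(-12, n), -1), Add(9, I)))
Pow(Add(Function('z')(-34, p), Function('t')(-6)), 2) = Pow(Add(Mul(6, Pow(Add(-12, -34), -1), Add(-9, Mul(-1, Rational(-19, 4)))), -6), 2) = Pow(Add(Mul(6, Pow(-46, -1), Add(-9, Rational(19, 4))), -6), 2) = Pow(Add(Mul(6, Rational(-1, 46), Rational(-17, 4)), -6), 2) = Pow(Add(Rational(51, 92), -6), 2) = Pow(Rational(-501, 92), 2) = Rational(251001, 8464)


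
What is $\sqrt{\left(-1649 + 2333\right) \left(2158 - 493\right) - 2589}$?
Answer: $\sqrt{1136271} \approx 1066.0$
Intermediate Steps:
$\sqrt{\left(-1649 + 2333\right) \left(2158 - 493\right) - 2589} = \sqrt{684 \cdot 1665 - 2589} = \sqrt{1138860 - 2589} = \sqrt{1136271}$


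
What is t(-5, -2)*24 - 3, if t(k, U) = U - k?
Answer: 69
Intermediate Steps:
t(-5, -2)*24 - 3 = (-2 - 1*(-5))*24 - 3 = (-2 + 5)*24 - 3 = 3*24 - 3 = 72 - 3 = 69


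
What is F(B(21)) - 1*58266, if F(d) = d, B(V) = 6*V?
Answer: -58140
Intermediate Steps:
F(B(21)) - 1*58266 = 6*21 - 1*58266 = 126 - 58266 = -58140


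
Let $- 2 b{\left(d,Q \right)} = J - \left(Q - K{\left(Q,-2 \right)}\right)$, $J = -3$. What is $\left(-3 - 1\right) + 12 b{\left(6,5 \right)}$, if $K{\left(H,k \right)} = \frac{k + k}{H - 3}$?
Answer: $56$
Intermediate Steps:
$K{\left(H,k \right)} = \frac{2 k}{-3 + H}$
$b{\left(d,Q \right)} = \frac{3}{2} + \frac{Q}{2} + \frac{2}{-3 + Q}$ ($b{\left(d,Q \right)} = - \frac{-3 - \left(Q + \frac{4}{-3 + Q}\right)}{2} = - \frac{-3 - Q - \frac{4}{-3 + Q}}{2} = \frac{3}{2} + \frac{Q}{2} + \frac{2}{-3 + Q}$)
$\left(-3 - 1\right) + 12 b{\left(6,5 \right)} = \left(-3 - 1\right) + 12 \frac{-5 + 5^{2}}{2 \left(-3 + 5\right)} = \left(-3 - 1\right) + 12 \frac{-5 + 25}{2 \cdot 2} = -4 + 12 \cdot \frac{1}{2} \cdot \frac{1}{2} \cdot 20 = -4 + 12 \cdot 5 = -4 + 60 = 56$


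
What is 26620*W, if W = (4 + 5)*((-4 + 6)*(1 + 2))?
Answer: 1437480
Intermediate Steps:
W = 54 (W = 9*(2*3) = 9*6 = 54)
26620*W = 26620*54 = 1437480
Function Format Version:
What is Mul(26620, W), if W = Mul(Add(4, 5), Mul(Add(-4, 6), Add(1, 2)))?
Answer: 1437480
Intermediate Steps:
W = 54 (W = Mul(9, Mul(2, 3)) = Mul(9, 6) = 54)
Mul(26620, W) = Mul(26620, 54) = 1437480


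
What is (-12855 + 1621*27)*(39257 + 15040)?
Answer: 1678428864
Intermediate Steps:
(-12855 + 1621*27)*(39257 + 15040) = (-12855 + 43767)*54297 = 30912*54297 = 1678428864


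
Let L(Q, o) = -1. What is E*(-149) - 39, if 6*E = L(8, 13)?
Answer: -85/6 ≈ -14.167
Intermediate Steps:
E = -⅙ (E = (⅙)*(-1) = -⅙ ≈ -0.16667)
E*(-149) - 39 = -⅙*(-149) - 39 = 149/6 - 39 = -85/6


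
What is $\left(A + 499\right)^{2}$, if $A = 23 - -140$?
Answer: $438244$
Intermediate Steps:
$A = 163$ ($A = 23 + 140 = 163$)
$\left(A + 499\right)^{2} = \left(163 + 499\right)^{2} = 662^{2} = 438244$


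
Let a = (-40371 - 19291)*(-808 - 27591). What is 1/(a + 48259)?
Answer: 1/1694389397 ≈ 5.9018e-10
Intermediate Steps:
a = 1694341138 (a = -59662*(-28399) = 1694341138)
1/(a + 48259) = 1/(1694341138 + 48259) = 1/1694389397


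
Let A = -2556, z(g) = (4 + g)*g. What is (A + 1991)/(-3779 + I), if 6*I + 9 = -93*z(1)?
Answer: 565/3858 ≈ 0.14645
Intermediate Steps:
z(g) = g*(4 + g)
I = -79 (I = -3/2 + (-93*(4 + 1))/6 = -3/2 + (-93*5)/6 = -3/2 + (1/6)*(-465) = -3/2 - 155/2 = -79)
(A + 1991)/(-3779 + I) = (-2556 + 1991)/(-3779 - 79) = -565/(-3858) = -565*(-1/3858) = 565/3858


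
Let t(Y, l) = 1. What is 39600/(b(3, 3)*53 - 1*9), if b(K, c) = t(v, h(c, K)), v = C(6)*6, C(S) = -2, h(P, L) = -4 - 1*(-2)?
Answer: 900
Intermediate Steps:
h(P, L) = -2 (h(P, L) = -4 + 2 = -2)
v = -12 (v = -2*6 = -12)
b(K, c) = 1
39600/(b(3, 3)*53 - 1*9) = 39600/(1*53 - 1*9) = 39600/(53 - 9) = 39600/44 = 39600*(1/44) = 900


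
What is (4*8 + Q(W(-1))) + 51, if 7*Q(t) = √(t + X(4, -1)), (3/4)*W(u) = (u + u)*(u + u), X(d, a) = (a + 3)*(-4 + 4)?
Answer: 83 + 4*√3/21 ≈ 83.330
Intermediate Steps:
X(d, a) = 0 (X(d, a) = (3 + a)*0 = 0)
W(u) = 16*u²/3 (W(u) = 4*((u + u)*(u + u))/3 = 4*((2*u)*(2*u))/3 = 4*(4*u²)/3 = 16*u²/3)
Q(t) = √t/7 (Q(t) = √(t + 0)/7 = √t/7)
(4*8 + Q(W(-1))) + 51 = (4*8 + √((16/3)*(-1)²)/7) + 51 = (32 + √((16/3)*1)/7) + 51 = (32 + √(16/3)/7) + 51 = (32 + (4*√3/3)/7) + 51 = (32 + 4*√3/21) + 51 = 83 + 4*√3/21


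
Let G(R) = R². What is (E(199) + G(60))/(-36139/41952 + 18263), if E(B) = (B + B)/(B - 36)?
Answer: 24634130496/124879717631 ≈ 0.19726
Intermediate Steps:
E(B) = 2*B/(-36 + B) (E(B) = (2*B)/(-36 + B) = 2*B/(-36 + B))
(E(199) + G(60))/(-36139/41952 + 18263) = (2*199/(-36 + 199) + 60²)/(-36139/41952 + 18263) = (2*199/163 + 3600)/(-36139*1/41952 + 18263) = (2*199*(1/163) + 3600)/(-36139/41952 + 18263) = (398/163 + 3600)/(766133237/41952) = (587198/163)*(41952/766133237) = 24634130496/124879717631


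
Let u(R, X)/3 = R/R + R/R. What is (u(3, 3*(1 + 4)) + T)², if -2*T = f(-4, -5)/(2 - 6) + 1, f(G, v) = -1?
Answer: 1849/64 ≈ 28.891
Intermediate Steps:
u(R, X) = 6 (u(R, X) = 3*(R/R + R/R) = 3*(1 + 1) = 3*2 = 6)
T = -5/8 (T = -(-1/(2 - 6) + 1)/2 = -(-1/(-4) + 1)/2 = -(-1*(-¼) + 1)/2 = -(¼ + 1)/2 = -½*5/4 = -5/8 ≈ -0.62500)
(u(3, 3*(1 + 4)) + T)² = (6 - 5/8)² = (43/8)² = 1849/64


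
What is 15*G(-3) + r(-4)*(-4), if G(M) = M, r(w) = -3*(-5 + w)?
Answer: -153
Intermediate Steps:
r(w) = 15 - 3*w
15*G(-3) + r(-4)*(-4) = 15*(-3) + (15 - 3*(-4))*(-4) = -45 + (15 + 12)*(-4) = -45 + 27*(-4) = -45 - 108 = -153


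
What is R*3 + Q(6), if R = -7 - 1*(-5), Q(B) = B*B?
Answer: 30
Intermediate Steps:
Q(B) = B**2
R = -2 (R = -7 + 5 = -2)
R*3 + Q(6) = -2*3 + 6**2 = -6 + 36 = 30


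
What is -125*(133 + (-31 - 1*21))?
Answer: -10125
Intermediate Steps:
-125*(133 + (-31 - 1*21)) = -125*(133 + (-31 - 21)) = -125*(133 - 52) = -125*81 = -10125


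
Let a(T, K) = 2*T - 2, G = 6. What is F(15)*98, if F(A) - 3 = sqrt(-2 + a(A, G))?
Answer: 294 + 98*sqrt(26) ≈ 793.70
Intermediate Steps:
a(T, K) = -2 + 2*T
F(A) = 3 + sqrt(-4 + 2*A) (F(A) = 3 + sqrt(-2 + (-2 + 2*A)) = 3 + sqrt(-4 + 2*A))
F(15)*98 = (3 + sqrt(-4 + 2*15))*98 = (3 + sqrt(-4 + 30))*98 = (3 + sqrt(26))*98 = 294 + 98*sqrt(26)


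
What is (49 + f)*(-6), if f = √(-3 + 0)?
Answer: -294 - 6*I*√3 ≈ -294.0 - 10.392*I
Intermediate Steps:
f = I*√3 (f = √(-3) = I*√3 ≈ 1.732*I)
(49 + f)*(-6) = (49 + I*√3)*(-6) = -294 - 6*I*√3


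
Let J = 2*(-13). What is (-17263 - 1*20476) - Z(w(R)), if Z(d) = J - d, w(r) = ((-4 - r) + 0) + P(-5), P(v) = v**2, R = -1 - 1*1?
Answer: -37690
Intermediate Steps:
R = -2 (R = -1 - 1 = -2)
J = -26
w(r) = 21 - r (w(r) = ((-4 - r) + 0) + (-5)**2 = (-4 - r) + 25 = 21 - r)
Z(d) = -26 - d
(-17263 - 1*20476) - Z(w(R)) = (-17263 - 1*20476) - (-26 - (21 - 1*(-2))) = (-17263 - 20476) - (-26 - (21 + 2)) = -37739 - (-26 - 1*23) = -37739 - (-26 - 23) = -37739 - 1*(-49) = -37739 + 49 = -37690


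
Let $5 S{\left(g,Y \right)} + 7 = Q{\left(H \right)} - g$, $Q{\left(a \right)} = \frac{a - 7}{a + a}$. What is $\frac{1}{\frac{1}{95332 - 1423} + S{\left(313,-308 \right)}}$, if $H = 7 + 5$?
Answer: $- \frac{250424}{16016699} \approx -0.015635$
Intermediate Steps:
$H = 12$
$Q{\left(a \right)} = \frac{-7 + a}{2 a}$
$S{\left(g,Y \right)} = - \frac{163}{120} - \frac{g}{5}$ ($S{\left(g,Y \right)} = - \frac{7}{5} + \frac{\frac{-7 + 12}{2 \cdot 12} - g}{5} = - \frac{7}{5} + \frac{\frac{1}{2} \cdot \frac{1}{12} \cdot 5 - g}{5} = - \frac{7}{5} + \frac{\frac{5}{24} - g}{5} = - \frac{7}{5} - \left(- \frac{1}{24} + \frac{g}{5}\right) = - \frac{163}{120} - \frac{g}{5}$)
$\frac{1}{\frac{1}{95332 - 1423} + S{\left(313,-308 \right)}} = \frac{1}{\frac{1}{95332 - 1423} - \frac{1535}{24}} = \frac{1}{\frac{1}{93909} - \frac{1535}{24}} = \frac{1}{- \frac{16016699}{250424}} = - \frac{250424}{16016699}$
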